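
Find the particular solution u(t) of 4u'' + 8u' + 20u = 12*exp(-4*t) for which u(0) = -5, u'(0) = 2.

Divide through by 4: u'' + 2u' + 5u = 3*exp(-4*t).
Characteristic equation r² + 2r + 5 = 0 has discriminant (2)² - 4·(5) = -16 < 0, so r = -1 ± 2i.
Hence u_h = C1*cos(2*t)*exp(-t) + C2*exp(-t)*sin(2*t).
Try u_p = A*exp(-4*t). Substituting into the equation and dividing by exp(-4*t) gives A = 3/13, so u_p = 3*exp(-4*t)/13.
General solution: u = 3*exp(-4*t)/13 + C1*cos(2*t)*exp(-t) + C2*exp(-t)*sin(2*t).
Apply the initial conditions: u(0) = 3/13 + C1 = -5 and u'(0) = -12/13 - C1 + 2*C2 = 2. Solving gives C1 = -68/13, C2 = -15/13.

u = 3*exp(-4*t)/13 - 68*cos(2*t)*exp(-t)/13 - 15*exp(-t)*sin(2*t)/13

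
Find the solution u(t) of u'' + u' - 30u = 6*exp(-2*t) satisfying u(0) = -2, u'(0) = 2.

Characteristic equation r² + r - 30 = 0 factors as (r - 5)(r + 6) = 0, so r = 5, -6.
Hence u_h = C1*exp(5*t) + C2*exp(-6*t).
Try u_p = A*exp(-2*t). Substituting into the equation and dividing by exp(-2*t) gives A = -3/14, so u_p = -3*exp(-2*t)/14.
General solution: u = -3*exp(-2*t)/14 + C1*exp(5*t) + C2*exp(-6*t).
Apply the initial conditions: u(0) = -3/14 + C1 + C2 = -2 and u'(0) = 3/7 - 6*C2 + 5*C1 = 2. Solving gives C1 = -64/77, C2 = -21/22.

u = -64*exp(5*t)/77 - 21*exp(-6*t)/22 - 3*exp(-2*t)/14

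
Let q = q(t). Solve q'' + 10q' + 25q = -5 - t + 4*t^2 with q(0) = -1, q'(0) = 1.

Characteristic equation r² + 10r + 25 = 0 has discriminant (10)² - 4·(25) = 0, so r = -5 is a repeated root.
Hence q_h = (C1 + C2*t)*exp(-5*t).
For the particular solution try q_p = A0 + A1*t + A2*t^2. Substituting and matching coefficients of each power of t gives A0 = -91/625, A1 = -21/125, A2 = 4/25, so q_p = -91/625 - 21*t/125 + 4*t^2/25.
General solution: q = -91/625 - 21*t/125 + 4*t^2/25 + C1*exp(-5*t) + C2*t*exp(-5*t).
Apply the initial conditions: q(0) = -91/625 + C1 = -1 and q'(0) = -21/125 + C2 - 5*C1 = 1. Solving gives C1 = -534/625, C2 = -388/125.

q = -91/625 - 534*exp(-5*t)/625 - 21*t/125 + 4*t**2/25 - 388*t*exp(-5*t)/125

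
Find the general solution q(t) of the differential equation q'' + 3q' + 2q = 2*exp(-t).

q = C1*exp(-t) + C2*exp(-2*t) + 2*t*exp(-t)

Characteristic equation r² + 3r + 2 = 0 factors as (r + 1)(r + 2) = 0, so r = -1, -2.
Hence q_h = C1*exp(-t) + C2*exp(-2*t).
Since exp(-t) solves the homogeneous equation (r = -1 is a root of multiplicity 1), multiply the trial by t. Try q_p = A*t*exp(-t). Substituting into the equation and dividing by exp(-t) gives A = 2, so q_p = 2*t*exp(-t).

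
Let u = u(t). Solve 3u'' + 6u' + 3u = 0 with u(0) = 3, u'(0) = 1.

u = 3*exp(-t) + 4*t*exp(-t)

Divide through by 3: u'' + 2u' + u = 0.
Characteristic equation r² + 2r + 1 = 0 has discriminant (2)² - 4·(1) = 0, so r = -1 is a repeated root.
Hence u_h = (C1 + C2*t)*exp(-t).
Apply the initial conditions: u(0) = C1 = 3 and u'(0) = C2 - C1 = 1. Solving gives C1 = 3, C2 = 4.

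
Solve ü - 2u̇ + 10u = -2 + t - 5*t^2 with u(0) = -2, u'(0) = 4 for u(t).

Characteristic equation r² - 2r + 10 = 0 has discriminant (-2)² - 4·(10) = -36 < 0, so r = 1 ± 3i.
Hence u_h = C1*cos(3*t)*exp(t) + C2*exp(t)*sin(3*t).
For the particular solution try u_p = A0 + A1*t + A2*t^2. Substituting and matching coefficients of each power of t gives A0 = -3/25, A1 = -1/10, A2 = -1/2, so u_p = -3/25 - t^2/2 - t/10.
General solution: u = -3/25 - t^2/2 - t/10 + C1*cos(3*t)*exp(t) + C2*exp(t)*sin(3*t).
Apply the initial conditions: u(0) = -3/25 + C1 = -2 and u'(0) = -1/10 + C1 + 3*C2 = 4. Solving gives C1 = -47/25, C2 = 299/150.

u = -3/25 - t**2/2 - t/10 - 47*cos(3*t)*exp(t)/25 + 299*exp(t)*sin(3*t)/150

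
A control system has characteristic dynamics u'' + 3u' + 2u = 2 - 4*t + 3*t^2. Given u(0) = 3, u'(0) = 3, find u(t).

Characteristic equation r² + 3r + 2 = 0 factors as (r + 1)(r + 2) = 0, so r = -1, -2.
Hence u_h = C1*exp(-t) + C2*exp(-2*t).
For the particular solution try u_p = A0 + A1*t + A2*t^2. Substituting and matching coefficients of each power of t gives A0 = 37/4, A1 = -13/2, A2 = 3/2, so u_p = 37/4 - 13*t/2 + 3*t^2/2.
General solution: u = 37/4 - 13*t/2 + 3*t^2/2 + C1*exp(-t) + C2*exp(-2*t).
Apply the initial conditions: u(0) = 37/4 + C1 + C2 = 3 and u'(0) = -13/2 - C1 - 2*C2 = 3. Solving gives C1 = -3, C2 = -13/4.

u = 37/4 - 3*exp(-t) - 13*t/2 - 13*exp(-2*t)/4 + 3*t**2/2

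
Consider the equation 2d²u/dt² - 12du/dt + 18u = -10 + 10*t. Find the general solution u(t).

u = -5/27 + 5*t/9 + C1*exp(3*t) + C2*t*exp(3*t)

Divide through by 2: u'' - 6u' + 9u = -5 + 5*t.
Characteristic equation r² - 6r + 9 = 0 has discriminant (-6)² - 4·(9) = 0, so r = 3 is a repeated root.
Hence u_h = (C1 + C2*t)*exp(3*t).
For the particular solution try u_p = A0 + A1*t. Substituting and matching coefficients of each power of t gives A0 = -5/27, A1 = 5/9, so u_p = -5/27 + 5*t/9.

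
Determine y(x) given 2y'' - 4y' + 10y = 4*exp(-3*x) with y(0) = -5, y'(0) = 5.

Divide through by 2: y'' - 2y' + 5y = 2*exp(-3*x).
Characteristic equation r² - 2r + 5 = 0 has discriminant (-2)² - 4·(5) = -16 < 0, so r = 1 ± 2i.
Hence y_h = C1*cos(2*x)*exp(x) + C2*exp(x)*sin(2*x).
Try y_p = A*exp(-3*x). Substituting into the equation and dividing by exp(-3*x) gives A = 1/10, so y_p = exp(-3*x)/10.
General solution: y = exp(-3*x)/10 + C1*cos(2*x)*exp(x) + C2*exp(x)*sin(2*x).
Apply the initial conditions: y(0) = 1/10 + C1 = -5 and y'(0) = -3/10 + C1 + 2*C2 = 5. Solving gives C1 = -51/10, C2 = 26/5.

y = exp(-3*x)/10 - 51*cos(2*x)*exp(x)/10 + 26*exp(x)*sin(2*x)/5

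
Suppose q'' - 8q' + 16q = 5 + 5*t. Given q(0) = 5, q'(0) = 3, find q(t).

q = 15/32 + 5*t/16 + 145*exp(4*t)/32 - 247*t*exp(4*t)/16

Characteristic equation r² - 8r + 16 = 0 has discriminant (-8)² - 4·(16) = 0, so r = 4 is a repeated root.
Hence q_h = (C1 + C2*t)*exp(4*t).
For the particular solution try q_p = A0 + A1*t. Substituting and matching coefficients of each power of t gives A0 = 15/32, A1 = 5/16, so q_p = 15/32 + 5*t/16.
General solution: q = 15/32 + 5*t/16 + C1*exp(4*t) + C2*t*exp(4*t).
Apply the initial conditions: q(0) = 15/32 + C1 = 5 and q'(0) = 5/16 + C2 + 4*C1 = 3. Solving gives C1 = 145/32, C2 = -247/16.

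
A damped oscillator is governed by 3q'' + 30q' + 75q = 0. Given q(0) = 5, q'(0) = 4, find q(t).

q = 5*exp(-5*t) + 29*t*exp(-5*t)

Divide through by 3: q'' + 10q' + 25q = 0.
Characteristic equation r² + 10r + 25 = 0 has discriminant (10)² - 4·(25) = 0, so r = -5 is a repeated root.
Hence q_h = (C1 + C2*t)*exp(-5*t).
Apply the initial conditions: q(0) = C1 = 5 and q'(0) = C2 - 5*C1 = 4. Solving gives C1 = 5, C2 = 29.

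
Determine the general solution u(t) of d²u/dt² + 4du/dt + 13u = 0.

Characteristic equation r² + 4r + 13 = 0 has discriminant (4)² - 4·(13) = -36 < 0, so r = -2 ± 3i.
Hence u_h = C1*cos(3*t)*exp(-2*t) + C2*exp(-2*t)*sin(3*t).

u = C1*cos(3*t)*exp(-2*t) + C2*exp(-2*t)*sin(3*t)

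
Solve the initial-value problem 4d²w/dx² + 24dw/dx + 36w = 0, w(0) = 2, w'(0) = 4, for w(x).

Divide through by 4: w'' + 6w' + 9w = 0.
Characteristic equation r² + 6r + 9 = 0 has discriminant (6)² - 4·(9) = 0, so r = -3 is a repeated root.
Hence w_h = (C1 + C2*x)*exp(-3*x).
Apply the initial conditions: w(0) = C1 = 2 and w'(0) = C2 - 3*C1 = 4. Solving gives C1 = 2, C2 = 10.

w = 2*exp(-3*x) + 10*x*exp(-3*x)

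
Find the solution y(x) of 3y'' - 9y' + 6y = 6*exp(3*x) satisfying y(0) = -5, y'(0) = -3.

y = -6*exp(x) + exp(3*x)

Divide through by 3: y'' - 3y' + 2y = 2*exp(3*x).
Characteristic equation r² - 3r + 2 = 0 factors as (r - 1)(r - 2) = 0, so r = 1, 2.
Hence y_h = C1*exp(x) + C2*exp(2*x).
Try y_p = A*exp(3*x). Substituting into the equation and dividing by exp(3*x) gives A = 1, so y_p = exp(3*x).
General solution: y = C1*exp(x) + C2*exp(2*x) + exp(3*x).
Apply the initial conditions: y(0) = 1 + C1 + C2 = -5 and y'(0) = 3 + C1 + 2*C2 = -3. Solving gives C1 = -6, C2 = 0.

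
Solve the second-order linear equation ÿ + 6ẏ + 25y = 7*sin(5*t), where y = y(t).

Characteristic equation r² + 6r + 25 = 0 has discriminant (6)² - 4·(25) = -64 < 0, so r = -3 ± 4i.
Hence y_h = C1*cos(4*t)*exp(-3*t) + C2*exp(-3*t)*sin(4*t).
Try y_p = A*cos(5*t) + B*sin(5*t). Substituting and equating the coefficients of cos(5t) and sin(5t) gives A = -7/30, B = 0, so y_p = -7*cos(5*t)/30.

y = -7*cos(5*t)/30 + C1*cos(4*t)*exp(-3*t) + C2*exp(-3*t)*sin(4*t)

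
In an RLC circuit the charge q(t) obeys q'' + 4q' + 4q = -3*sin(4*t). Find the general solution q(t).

Characteristic equation r² + 4r + 4 = 0 has discriminant (4)² - 4·(4) = 0, so r = -2 is a repeated root.
Hence q_h = (C1 + C2*t)*exp(-2*t).
Try q_p = A*cos(4*t) + B*sin(4*t). Substituting and equating the coefficients of cos(4t) and sin(4t) gives A = 3/25, B = 9/100, so q_p = 3*cos(4*t)/25 + 9*sin(4*t)/100.

q = 3*cos(4*t)/25 + 9*sin(4*t)/100 + C1*exp(-2*t) + C2*t*exp(-2*t)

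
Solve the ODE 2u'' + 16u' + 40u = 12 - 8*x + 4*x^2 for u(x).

u = 201/500 - 7*x/25 + x**2/10 + C1*cos(2*x)*exp(-4*x) + C2*exp(-4*x)*sin(2*x)

Divide through by 2: u'' + 8u' + 20u = 6 - 4*x + 2*x^2.
Characteristic equation r² + 8r + 20 = 0 has discriminant (8)² - 4·(20) = -16 < 0, so r = -4 ± 2i.
Hence u_h = C1*cos(2*x)*exp(-4*x) + C2*exp(-4*x)*sin(2*x).
For the particular solution try u_p = A0 + A1*x + A2*x^2. Substituting and matching coefficients of each power of x gives A0 = 201/500, A1 = -7/25, A2 = 1/10, so u_p = 201/500 - 7*x/25 + x^2/10.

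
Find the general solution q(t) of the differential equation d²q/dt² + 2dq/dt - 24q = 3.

Characteristic equation r² + 2r - 24 = 0 factors as (r + 6)(r - 4) = 0, so r = -6, 4.
Hence q_h = C1*exp(-6*t) + C2*exp(4*t).
For the particular solution try q_p = A0. Substituting and matching coefficients of each power of t gives A0 = -1/8, so q_p = -1/8.

q = -1/8 + C1*exp(-6*t) + C2*exp(4*t)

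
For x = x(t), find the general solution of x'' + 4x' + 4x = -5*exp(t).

x = -5*exp(t)/9 + C1*exp(-2*t) + C2*t*exp(-2*t)

Characteristic equation r² + 4r + 4 = 0 has discriminant (4)² - 4·(4) = 0, so r = -2 is a repeated root.
Hence x_h = (C1 + C2*t)*exp(-2*t).
Try x_p = A*exp(t). Substituting into the equation and dividing by exp(t) gives A = -5/9, so x_p = -5*exp(t)/9.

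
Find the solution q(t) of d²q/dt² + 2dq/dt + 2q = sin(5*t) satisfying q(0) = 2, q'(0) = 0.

Characteristic equation r² + 2r + 2 = 0 has discriminant (2)² - 4·(2) = -4 < 0, so r = -1 ± i.
Hence q_h = C1*cos(t)*exp(-t) + C2*exp(-t)*sin(t).
Try q_p = A*cos(5*t) + B*sin(5*t). Substituting and equating the coefficients of cos(5t) and sin(5t) gives A = -10/629, B = -23/629, so q_p = -23*sin(5*t)/629 - 10*cos(5*t)/629.
General solution: q = -23*sin(5*t)/629 - 10*cos(5*t)/629 + C1*cos(t)*exp(-t) + C2*exp(-t)*sin(t).
Apply the initial conditions: q(0) = -10/629 + C1 = 2 and q'(0) = -115/629 + C2 - C1 = 0. Solving gives C1 = 1268/629, C2 = 1383/629.

q = -23*sin(5*t)/629 - 10*cos(5*t)/629 + 1268*cos(t)*exp(-t)/629 + 1383*exp(-t)*sin(t)/629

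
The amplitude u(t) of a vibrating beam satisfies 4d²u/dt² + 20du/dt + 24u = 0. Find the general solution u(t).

Divide through by 4: u'' + 5u' + 6u = 0.
Characteristic equation r² + 5r + 6 = 0 factors as (r + 2)(r + 3) = 0, so r = -2, -3.
Hence u_h = C1*exp(-2*t) + C2*exp(-3*t).

u = C1*exp(-2*t) + C2*exp(-3*t)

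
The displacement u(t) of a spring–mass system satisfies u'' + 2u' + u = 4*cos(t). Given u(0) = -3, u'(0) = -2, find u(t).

Characteristic equation r² + 2r + 1 = 0 has discriminant (2)² - 4·(1) = 0, so r = -1 is a repeated root.
Hence u_h = (C1 + C2*t)*exp(-t).
Try u_p = A*cos(t) + B*sin(t). Substituting and equating the coefficients of cos(t) and sin(t) gives A = 0, B = 2, so u_p = 2*sin(t).
General solution: u = 2*sin(t) + C1*exp(-t) + C2*t*exp(-t).
Apply the initial conditions: u(0) = C1 = -3 and u'(0) = 2 + C2 - C1 = -2. Solving gives C1 = -3, C2 = -7.

u = -3*exp(-t) + 2*sin(t) - 7*t*exp(-t)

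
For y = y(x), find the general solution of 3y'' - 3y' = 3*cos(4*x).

Divide through by 3: y'' - y' = cos(4*x).
Characteristic equation r² - r = 0 factors as (r - 1)r = 0, so r = 1, 0.
Hence y_h = C1*exp(x) + C2.
Try y_p = A*cos(4*x) + B*sin(4*x). Substituting and equating the coefficients of cos(4x) and sin(4x) gives A = -1/17, B = -1/68, so y_p = -cos(4*x)/17 - sin(4*x)/68.

y = C2 - cos(4*x)/17 - sin(4*x)/68 + C1*exp(x)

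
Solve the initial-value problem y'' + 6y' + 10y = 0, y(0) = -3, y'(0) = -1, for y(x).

Characteristic equation r² + 6r + 10 = 0 has discriminant (6)² - 4·(10) = -4 < 0, so r = -3 ± i.
Hence y_h = C1*cos(x)*exp(-3*x) + C2*exp(-3*x)*sin(x).
Apply the initial conditions: y(0) = C1 = -3 and y'(0) = C2 - 3*C1 = -1. Solving gives C1 = -3, C2 = -10.

y = -10*exp(-3*x)*sin(x) - 3*cos(x)*exp(-3*x)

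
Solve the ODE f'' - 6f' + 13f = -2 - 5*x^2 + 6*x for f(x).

f = -100/2197 - 5*x**2/13 + 18*x/169 + C1*cos(2*x)*exp(3*x) + C2*exp(3*x)*sin(2*x)

Characteristic equation r² - 6r + 13 = 0 has discriminant (-6)² - 4·(13) = -16 < 0, so r = 3 ± 2i.
Hence f_h = C1*cos(2*x)*exp(3*x) + C2*exp(3*x)*sin(2*x).
For the particular solution try f_p = A0 + A1*x + A2*x^2. Substituting and matching coefficients of each power of x gives A0 = -100/2197, A1 = 18/169, A2 = -5/13, so f_p = -100/2197 - 5*x^2/13 + 18*x/169.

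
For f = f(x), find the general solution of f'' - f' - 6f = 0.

f = C1*exp(3*x) + C2*exp(-2*x)

Characteristic equation r² - r - 6 = 0 factors as (r - 3)(r + 2) = 0, so r = 3, -2.
Hence f_h = C1*exp(3*x) + C2*exp(-2*x).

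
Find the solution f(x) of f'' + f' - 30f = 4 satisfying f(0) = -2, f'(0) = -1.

Characteristic equation r² + r - 30 = 0 factors as (r + 6)(r - 5) = 0, so r = -6, 5.
Hence f_h = C1*exp(-6*x) + C2*exp(5*x).
For the particular solution try f_p = A0. Substituting and matching coefficients of each power of x gives A0 = -2/15, so f_p = -2/15.
General solution: f = -2/15 + C1*exp(-6*x) + C2*exp(5*x).
Apply the initial conditions: f(0) = -2/15 + C1 + C2 = -2 and f'(0) = -6*C1 + 5*C2 = -1. Solving gives C1 = -25/33, C2 = -61/55.

f = -2/15 - 61*exp(5*x)/55 - 25*exp(-6*x)/33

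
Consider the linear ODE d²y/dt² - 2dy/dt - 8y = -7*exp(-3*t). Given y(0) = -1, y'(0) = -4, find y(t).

y = -exp(-3*t) - 7*exp(4*t)/6 + 7*exp(-2*t)/6

Characteristic equation r² - 2r - 8 = 0 factors as (r - 4)(r + 2) = 0, so r = 4, -2.
Hence y_h = C1*exp(4*t) + C2*exp(-2*t).
Try y_p = A*exp(-3*t). Substituting into the equation and dividing by exp(-3*t) gives A = -1, so y_p = -exp(-3*t).
General solution: y = -exp(-3*t) + C1*exp(4*t) + C2*exp(-2*t).
Apply the initial conditions: y(0) = -1 + C1 + C2 = -1 and y'(0) = 3 - 2*C2 + 4*C1 = -4. Solving gives C1 = -7/6, C2 = 7/6.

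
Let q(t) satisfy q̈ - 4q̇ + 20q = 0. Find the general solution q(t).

q = C1*cos(4*t)*exp(2*t) + C2*exp(2*t)*sin(4*t)

Characteristic equation r² - 4r + 20 = 0 has discriminant (-4)² - 4·(20) = -64 < 0, so r = 2 ± 4i.
Hence q_h = C1*cos(4*t)*exp(2*t) + C2*exp(2*t)*sin(4*t).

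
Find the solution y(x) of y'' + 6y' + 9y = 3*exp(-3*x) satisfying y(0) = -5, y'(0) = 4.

Characteristic equation r² + 6r + 9 = 0 has discriminant (6)² - 4·(9) = 0, so r = -3 is a repeated root.
Hence y_h = (C1 + C2*x)*exp(-3*x).
Since exp(-3*x) solves the homogeneous equation (r = -3 is a root of multiplicity 2), multiply the trial by x^2. Try y_p = A*x^2*exp(-3*x). Substituting into the equation and dividing by exp(-3*x) gives A = 3/2, so y_p = 3*x^2*exp(-3*x)/2.
General solution: y = C1*exp(-3*x) + 3*x^2*exp(-3*x)/2 + C2*x*exp(-3*x).
Apply the initial conditions: y(0) = C1 = -5 and y'(0) = C2 - 3*C1 = 4. Solving gives C1 = -5, C2 = -11.

y = -5*exp(-3*x) - 11*x*exp(-3*x) + 3*x**2*exp(-3*x)/2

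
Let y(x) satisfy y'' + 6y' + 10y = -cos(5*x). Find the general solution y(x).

y = -2*sin(5*x)/75 + cos(5*x)/75 + C1*cos(x)*exp(-3*x) + C2*exp(-3*x)*sin(x)

Characteristic equation r² + 6r + 10 = 0 has discriminant (6)² - 4·(10) = -4 < 0, so r = -3 ± i.
Hence y_h = C1*cos(x)*exp(-3*x) + C2*exp(-3*x)*sin(x).
Try y_p = A*cos(5*x) + B*sin(5*x). Substituting and equating the coefficients of cos(5x) and sin(5x) gives A = 1/75, B = -2/75, so y_p = -2*sin(5*x)/75 + cos(5*x)/75.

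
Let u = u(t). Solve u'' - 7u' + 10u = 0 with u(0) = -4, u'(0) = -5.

Characteristic equation r² - 7r + 10 = 0 factors as (r - 5)(r - 2) = 0, so r = 5, 2.
Hence u_h = C1*exp(5*t) + C2*exp(2*t).
Apply the initial conditions: u(0) = C1 + C2 = -4 and u'(0) = 2*C2 + 5*C1 = -5. Solving gives C1 = 1, C2 = -5.

u = -5*exp(2*t) + exp(5*t)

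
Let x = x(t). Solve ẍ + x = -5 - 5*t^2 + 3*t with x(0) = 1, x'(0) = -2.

Characteristic equation r² + 1 = 0 has discriminant (0)² - 4·(1) = -4 < 0, so r = ± i.
Hence x_h = C1*cos(t) + C2*sin(t).
For the particular solution try x_p = A0 + A1*t + A2*t^2. Substituting and matching coefficients of each power of t gives A0 = 5, A1 = 3, A2 = -5, so x_p = 5 - 5*t^2 + 3*t.
General solution: x = 5 - 5*t^2 + 3*t + C1*cos(t) + C2*sin(t).
Apply the initial conditions: x(0) = 5 + C1 = 1 and x'(0) = 3 + C2 = -2. Solving gives C1 = -4, C2 = -5.

x = 5 - 5*t**2 - 5*sin(t) - 4*cos(t) + 3*t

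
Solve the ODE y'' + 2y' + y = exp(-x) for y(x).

Characteristic equation r² + 2r + 1 = 0 has discriminant (2)² - 4·(1) = 0, so r = -1 is a repeated root.
Hence y_h = (C1 + C2*x)*exp(-x).
Since exp(-x) solves the homogeneous equation (r = -1 is a root of multiplicity 2), multiply the trial by x^2. Try y_p = A*x^2*exp(-x). Substituting into the equation and dividing by exp(-x) gives A = 1/2, so y_p = x^2*exp(-x)/2.

y = C1*exp(-x) + x**2*exp(-x)/2 + C2*x*exp(-x)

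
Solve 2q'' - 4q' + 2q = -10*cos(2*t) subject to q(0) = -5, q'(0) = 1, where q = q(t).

q = -28*exp(t)/5 + 3*cos(2*t)/5 + 4*sin(2*t)/5 + 5*t*exp(t)

Divide through by 2: q'' - 2q' + q = -5*cos(2*t).
Characteristic equation r² - 2r + 1 = 0 has discriminant (-2)² - 4·(1) = 0, so r = 1 is a repeated root.
Hence q_h = (C1 + C2*t)*exp(t).
Try q_p = A*cos(2*t) + B*sin(2*t). Substituting and equating the coefficients of cos(2t) and sin(2t) gives A = 3/5, B = 4/5, so q_p = 3*cos(2*t)/5 + 4*sin(2*t)/5.
General solution: q = 3*cos(2*t)/5 + 4*sin(2*t)/5 + C1*exp(t) + C2*t*exp(t).
Apply the initial conditions: q(0) = 3/5 + C1 = -5 and q'(0) = 8/5 + C1 + C2 = 1. Solving gives C1 = -28/5, C2 = 5.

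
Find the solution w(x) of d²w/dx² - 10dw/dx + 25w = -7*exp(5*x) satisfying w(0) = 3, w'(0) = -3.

Characteristic equation r² - 10r + 25 = 0 has discriminant (-10)² - 4·(25) = 0, so r = 5 is a repeated root.
Hence w_h = (C1 + C2*x)*exp(5*x).
Since exp(5*x) solves the homogeneous equation (r = 5 is a root of multiplicity 2), multiply the trial by x^2. Try w_p = A*x^2*exp(5*x). Substituting into the equation and dividing by exp(5*x) gives A = -7/2, so w_p = -7*x^2*exp(5*x)/2.
General solution: w = C1*exp(5*x) - 7*x^2*exp(5*x)/2 + C2*x*exp(5*x).
Apply the initial conditions: w(0) = C1 = 3 and w'(0) = C2 + 5*C1 = -3. Solving gives C1 = 3, C2 = -18.

w = 3*exp(5*x) - 18*x*exp(5*x) - 7*x**2*exp(5*x)/2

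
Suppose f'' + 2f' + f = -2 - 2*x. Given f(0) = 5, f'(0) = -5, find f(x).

f = 2 - 2*x + 3*exp(-x)

Characteristic equation r² + 2r + 1 = 0 has discriminant (2)² - 4·(1) = 0, so r = -1 is a repeated root.
Hence f_h = (C1 + C2*x)*exp(-x).
For the particular solution try f_p = A0 + A1*x. Substituting and matching coefficients of each power of x gives A0 = 2, A1 = -2, so f_p = 2 - 2*x.
General solution: f = 2 - 2*x + C1*exp(-x) + C2*x*exp(-x).
Apply the initial conditions: f(0) = 2 + C1 = 5 and f'(0) = -2 + C2 - C1 = -5. Solving gives C1 = 3, C2 = 0.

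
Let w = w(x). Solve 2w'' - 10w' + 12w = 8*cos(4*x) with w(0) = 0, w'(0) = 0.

w = -4*sin(4*x)/25 - 2*exp(2*x)/5 - 2*cos(4*x)/25 + 12*exp(3*x)/25

Divide through by 2: w'' - 5w' + 6w = 4*cos(4*x).
Characteristic equation r² - 5r + 6 = 0 factors as (r - 3)(r - 2) = 0, so r = 3, 2.
Hence w_h = C1*exp(3*x) + C2*exp(2*x).
Try w_p = A*cos(4*x) + B*sin(4*x). Substituting and equating the coefficients of cos(4x) and sin(4x) gives A = -2/25, B = -4/25, so w_p = -4*sin(4*x)/25 - 2*cos(4*x)/25.
General solution: w = -4*sin(4*x)/25 - 2*cos(4*x)/25 + C1*exp(3*x) + C2*exp(2*x).
Apply the initial conditions: w(0) = -2/25 + C1 + C2 = 0 and w'(0) = -16/25 + 2*C2 + 3*C1 = 0. Solving gives C1 = 12/25, C2 = -2/5.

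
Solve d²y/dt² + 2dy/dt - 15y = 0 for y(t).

Characteristic equation r² + 2r - 15 = 0 factors as (r + 5)(r - 3) = 0, so r = -5, 3.
Hence y_h = C1*exp(-5*t) + C2*exp(3*t).

y = C1*exp(-5*t) + C2*exp(3*t)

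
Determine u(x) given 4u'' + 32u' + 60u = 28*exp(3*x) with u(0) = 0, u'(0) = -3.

u = -25*exp(-3*x)/12 + 7*exp(3*x)/48 + 31*exp(-5*x)/16

Divide through by 4: u'' + 8u' + 15u = 7*exp(3*x).
Characteristic equation r² + 8r + 15 = 0 factors as (r + 5)(r + 3) = 0, so r = -5, -3.
Hence u_h = C1*exp(-5*x) + C2*exp(-3*x).
Try u_p = A*exp(3*x). Substituting into the equation and dividing by exp(3*x) gives A = 7/48, so u_p = 7*exp(3*x)/48.
General solution: u = 7*exp(3*x)/48 + C1*exp(-5*x) + C2*exp(-3*x).
Apply the initial conditions: u(0) = 7/48 + C1 + C2 = 0 and u'(0) = 7/16 - 5*C1 - 3*C2 = -3. Solving gives C1 = 31/16, C2 = -25/12.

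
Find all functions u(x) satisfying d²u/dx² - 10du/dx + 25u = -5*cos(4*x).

Characteristic equation r² - 10r + 25 = 0 has discriminant (-10)² - 4·(25) = 0, so r = 5 is a repeated root.
Hence u_h = (C1 + C2*x)*exp(5*x).
Try u_p = A*cos(4*x) + B*sin(4*x). Substituting and equating the coefficients of cos(4x) and sin(4x) gives A = -45/1681, B = 200/1681, so u_p = -45*cos(4*x)/1681 + 200*sin(4*x)/1681.

u = -45*cos(4*x)/1681 + 200*sin(4*x)/1681 + C1*exp(5*x) + C2*x*exp(5*x)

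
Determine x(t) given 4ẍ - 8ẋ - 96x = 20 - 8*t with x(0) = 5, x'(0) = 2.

Divide through by 4: x'' - 2x' - 24x = 5 - 2*t.
Characteristic equation r² - 2r - 24 = 0 factors as (r + 4)(r - 6) = 0, so r = -4, 6.
Hence x_h = C1*exp(-4*t) + C2*exp(6*t).
For the particular solution try x_p = A0 + A1*t. Substituting and matching coefficients of each power of t gives A0 = -31/144, A1 = 1/12, so x_p = -31/144 + t/12.
General solution: x = -31/144 + t/12 + C1*exp(-4*t) + C2*exp(6*t).
Apply the initial conditions: x(0) = -31/144 + C1 + C2 = 5 and x'(0) = 1/12 - 4*C1 + 6*C2 = 2. Solving gives C1 = 47/16, C2 = 41/18.

x = -31/144 + t/12 + 41*exp(6*t)/18 + 47*exp(-4*t)/16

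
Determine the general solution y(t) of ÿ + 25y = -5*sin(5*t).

Characteristic equation r² + 25 = 0 has discriminant (0)² - 4·(25) = -100 < 0, so r = ± 5i.
Hence y_h = C1*cos(5*t) + C2*sin(5*t).
Since ±5i are characteristic roots, multiply the trial by t. Try y_p = t*(A*cos(5*t) + B*sin(5*t)). Substituting and equating the coefficients of cos(5t) and sin(5t) gives A = 1/2, B = 0, so y_p = t*cos(5*t)/2.

y = C1*cos(5*t) + C2*sin(5*t) + t*cos(5*t)/2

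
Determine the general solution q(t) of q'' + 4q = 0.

Characteristic equation r² + 4 = 0 has discriminant (0)² - 4·(4) = -16 < 0, so r = ± 2i.
Hence q_h = C1*cos(2*t) + C2*sin(2*t).

q = C1*cos(2*t) + C2*sin(2*t)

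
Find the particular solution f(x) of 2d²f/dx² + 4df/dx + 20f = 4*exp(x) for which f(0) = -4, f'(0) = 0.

f = 2*exp(x)/13 - 56*exp(-x)*sin(3*x)/39 - 54*cos(3*x)*exp(-x)/13

Divide through by 2: f'' + 2f' + 10f = 2*exp(x).
Characteristic equation r² + 2r + 10 = 0 has discriminant (2)² - 4·(10) = -36 < 0, so r = -1 ± 3i.
Hence f_h = C1*cos(3*x)*exp(-x) + C2*exp(-x)*sin(3*x).
Try f_p = A*exp(x). Substituting into the equation and dividing by exp(x) gives A = 2/13, so f_p = 2*exp(x)/13.
General solution: f = 2*exp(x)/13 + C1*cos(3*x)*exp(-x) + C2*exp(-x)*sin(3*x).
Apply the initial conditions: f(0) = 2/13 + C1 = -4 and f'(0) = 2/13 - C1 + 3*C2 = 0. Solving gives C1 = -54/13, C2 = -56/39.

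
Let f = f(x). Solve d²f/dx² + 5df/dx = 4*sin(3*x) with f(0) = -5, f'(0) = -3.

Characteristic equation r² + 5r = 0 factors as (r + 5)r = 0, so r = -5, 0.
Hence f_h = C1*exp(-5*x) + C2.
Try f_p = A*cos(3*x) + B*sin(3*x). Substituting and equating the coefficients of cos(3x) and sin(3x) gives A = -10/51, B = -2/17, so f_p = -10*cos(3*x)/51 - 2*sin(3*x)/17.
General solution: f = C2 - 10*cos(3*x)/51 - 2*sin(3*x)/17 + C1*exp(-5*x).
Apply the initial conditions: f(0) = -10/51 + C1 + C2 = -5 and f'(0) = -6/17 - 5*C1 = -3. Solving gives C1 = 9/17, C2 = -16/3.

f = -16/3 - 10*cos(3*x)/51 - 2*sin(3*x)/17 + 9*exp(-5*x)/17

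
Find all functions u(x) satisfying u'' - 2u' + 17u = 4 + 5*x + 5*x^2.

Characteristic equation r² - 2r + 17 = 0 has discriminant (-2)² - 4·(17) = -64 < 0, so r = 1 ± 4i.
Hence u_h = C1*cos(4*x)*exp(x) + C2*exp(x)*sin(4*x).
For the particular solution try u_p = A0 + A1*x + A2*x^2. Substituting and matching coefficients of each power of x gives A0 = 1196/4913, A1 = 105/289, A2 = 5/17, so u_p = 1196/4913 + 5*x^2/17 + 105*x/289.

u = 1196/4913 + 5*x**2/17 + 105*x/289 + C1*cos(4*x)*exp(x) + C2*exp(x)*sin(4*x)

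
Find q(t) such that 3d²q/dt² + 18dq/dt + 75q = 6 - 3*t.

q = 56/625 - t/25 + C1*cos(4*t)*exp(-3*t) + C2*exp(-3*t)*sin(4*t)

Divide through by 3: q'' + 6q' + 25q = 2 - t.
Characteristic equation r² + 6r + 25 = 0 has discriminant (6)² - 4·(25) = -64 < 0, so r = -3 ± 4i.
Hence q_h = C1*cos(4*t)*exp(-3*t) + C2*exp(-3*t)*sin(4*t).
For the particular solution try q_p = A0 + A1*t. Substituting and matching coefficients of each power of t gives A0 = 56/625, A1 = -1/25, so q_p = 56/625 - t/25.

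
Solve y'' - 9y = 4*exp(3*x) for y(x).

Characteristic equation r² - 9 = 0 factors as (r - 3)(r + 3) = 0, so r = 3, -3.
Hence y_h = C1*exp(3*x) + C2*exp(-3*x).
Since exp(3*x) solves the homogeneous equation (r = 3 is a root of multiplicity 1), multiply the trial by x. Try y_p = A*x*exp(3*x). Substituting into the equation and dividing by exp(3*x) gives A = 2/3, so y_p = 2*x*exp(3*x)/3.

y = C1*exp(3*x) + C2*exp(-3*x) + 2*x*exp(3*x)/3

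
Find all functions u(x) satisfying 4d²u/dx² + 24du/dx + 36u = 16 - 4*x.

Divide through by 4: u'' + 6u' + 9u = 4 - x.
Characteristic equation r² + 6r + 9 = 0 has discriminant (6)² - 4·(9) = 0, so r = -3 is a repeated root.
Hence u_h = (C1 + C2*x)*exp(-3*x).
For the particular solution try u_p = A0 + A1*x. Substituting and matching coefficients of each power of x gives A0 = 14/27, A1 = -1/9, so u_p = 14/27 - x/9.

u = 14/27 - x/9 + C1*exp(-3*x) + C2*x*exp(-3*x)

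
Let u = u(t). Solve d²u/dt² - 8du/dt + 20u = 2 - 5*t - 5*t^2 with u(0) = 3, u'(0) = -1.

u = -11/200 - 9*t/20 - t**2/4 - 1277*exp(4*t)*sin(2*t)/200 + 611*cos(2*t)*exp(4*t)/200

Characteristic equation r² - 8r + 20 = 0 has discriminant (-8)² - 4·(20) = -16 < 0, so r = 4 ± 2i.
Hence u_h = C1*cos(2*t)*exp(4*t) + C2*exp(4*t)*sin(2*t).
For the particular solution try u_p = A0 + A1*t + A2*t^2. Substituting and matching coefficients of each power of t gives A0 = -11/200, A1 = -9/20, A2 = -1/4, so u_p = -11/200 - 9*t/20 - t^2/4.
General solution: u = -11/200 - 9*t/20 - t^2/4 + C1*cos(2*t)*exp(4*t) + C2*exp(4*t)*sin(2*t).
Apply the initial conditions: u(0) = -11/200 + C1 = 3 and u'(0) = -9/20 + 2*C2 + 4*C1 = -1. Solving gives C1 = 611/200, C2 = -1277/200.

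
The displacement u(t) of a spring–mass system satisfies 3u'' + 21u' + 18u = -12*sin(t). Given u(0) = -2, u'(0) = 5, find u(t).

u = -107*exp(-6*t)/185 - 10*sin(t)/37 - 9*exp(-t)/5 + 14*cos(t)/37

Divide through by 3: u'' + 7u' + 6u = -4*sin(t).
Characteristic equation r² + 7r + 6 = 0 factors as (r + 1)(r + 6) = 0, so r = -1, -6.
Hence u_h = C1*exp(-t) + C2*exp(-6*t).
Try u_p = A*cos(t) + B*sin(t). Substituting and equating the coefficients of cos(t) and sin(t) gives A = 14/37, B = -10/37, so u_p = -10*sin(t)/37 + 14*cos(t)/37.
General solution: u = -10*sin(t)/37 + 14*cos(t)/37 + C1*exp(-t) + C2*exp(-6*t).
Apply the initial conditions: u(0) = 14/37 + C1 + C2 = -2 and u'(0) = -10/37 - C1 - 6*C2 = 5. Solving gives C1 = -9/5, C2 = -107/185.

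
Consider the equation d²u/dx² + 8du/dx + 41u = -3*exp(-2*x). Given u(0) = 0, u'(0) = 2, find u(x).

u = -3*exp(-2*x)/29 + 3*cos(5*x)*exp(-4*x)/29 + 64*exp(-4*x)*sin(5*x)/145

Characteristic equation r² + 8r + 41 = 0 has discriminant (8)² - 4·(41) = -100 < 0, so r = -4 ± 5i.
Hence u_h = C1*cos(5*x)*exp(-4*x) + C2*exp(-4*x)*sin(5*x).
Try u_p = A*exp(-2*x). Substituting into the equation and dividing by exp(-2*x) gives A = -3/29, so u_p = -3*exp(-2*x)/29.
General solution: u = -3*exp(-2*x)/29 + C1*cos(5*x)*exp(-4*x) + C2*exp(-4*x)*sin(5*x).
Apply the initial conditions: u(0) = -3/29 + C1 = 0 and u'(0) = 6/29 - 4*C1 + 5*C2 = 2. Solving gives C1 = 3/29, C2 = 64/145.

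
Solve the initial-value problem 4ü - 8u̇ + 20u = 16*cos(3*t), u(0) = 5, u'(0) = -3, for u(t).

Divide through by 4: u'' - 2u' + 5u = 4*cos(3*t).
Characteristic equation r² - 2r + 5 = 0 has discriminant (-2)² - 4·(5) = -16 < 0, so r = 1 ± 2i.
Hence u_h = C1*cos(2*t)*exp(t) + C2*exp(t)*sin(2*t).
Try u_p = A*cos(3*t) + B*sin(3*t). Substituting and equating the coefficients of cos(3t) and sin(3t) gives A = -4/13, B = -6/13, so u_p = -6*sin(3*t)/13 - 4*cos(3*t)/13.
General solution: u = -6*sin(3*t)/13 - 4*cos(3*t)/13 + C1*cos(2*t)*exp(t) + C2*exp(t)*sin(2*t).
Apply the initial conditions: u(0) = -4/13 + C1 = 5 and u'(0) = -18/13 + C1 + 2*C2 = -3. Solving gives C1 = 69/13, C2 = -45/13.

u = -6*sin(3*t)/13 - 4*cos(3*t)/13 - 45*exp(t)*sin(2*t)/13 + 69*cos(2*t)*exp(t)/13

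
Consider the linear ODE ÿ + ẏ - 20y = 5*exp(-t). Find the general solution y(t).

y = -exp(-t)/4 + C1*exp(-5*t) + C2*exp(4*t)

Characteristic equation r² + r - 20 = 0 factors as (r + 5)(r - 4) = 0, so r = -5, 4.
Hence y_h = C1*exp(-5*t) + C2*exp(4*t).
Try y_p = A*exp(-t). Substituting into the equation and dividing by exp(-t) gives A = -1/4, so y_p = -exp(-t)/4.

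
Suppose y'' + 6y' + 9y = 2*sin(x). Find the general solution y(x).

y = -3*cos(x)/25 + 4*sin(x)/25 + C1*exp(-3*x) + C2*x*exp(-3*x)

Characteristic equation r² + 6r + 9 = 0 has discriminant (6)² - 4·(9) = 0, so r = -3 is a repeated root.
Hence y_h = (C1 + C2*x)*exp(-3*x).
Try y_p = A*cos(x) + B*sin(x). Substituting and equating the coefficients of cos(x) and sin(x) gives A = -3/25, B = 4/25, so y_p = -3*cos(x)/25 + 4*sin(x)/25.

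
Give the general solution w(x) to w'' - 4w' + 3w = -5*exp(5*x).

Characteristic equation r² - 4r + 3 = 0 factors as (r - 3)(r - 1) = 0, so r = 3, 1.
Hence w_h = C1*exp(3*x) + C2*exp(x).
Try w_p = A*exp(5*x). Substituting into the equation and dividing by exp(5*x) gives A = -5/8, so w_p = -5*exp(5*x)/8.

w = -5*exp(5*x)/8 + C1*exp(3*x) + C2*exp(x)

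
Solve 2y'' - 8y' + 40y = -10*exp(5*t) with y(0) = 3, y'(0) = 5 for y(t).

Divide through by 2: y'' - 4y' + 20y = -5*exp(5*t).
Characteristic equation r² - 4r + 20 = 0 has discriminant (-4)² - 4·(20) = -64 < 0, so r = 2 ± 4i.
Hence y_h = C1*cos(4*t)*exp(2*t) + C2*exp(2*t)*sin(4*t).
Try y_p = A*exp(5*t). Substituting into the equation and dividing by exp(5*t) gives A = -1/5, so y_p = -exp(5*t)/5.
General solution: y = -exp(5*t)/5 + C1*cos(4*t)*exp(2*t) + C2*exp(2*t)*sin(4*t).
Apply the initial conditions: y(0) = -1/5 + C1 = 3 and y'(0) = -1 + 2*C1 + 4*C2 = 5. Solving gives C1 = 16/5, C2 = -1/10.

y = -exp(5*t)/5 - exp(2*t)*sin(4*t)/10 + 16*cos(4*t)*exp(2*t)/5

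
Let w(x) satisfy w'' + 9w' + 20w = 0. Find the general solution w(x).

Characteristic equation r² + 9r + 20 = 0 factors as (r + 4)(r + 5) = 0, so r = -4, -5.
Hence w_h = C1*exp(-4*x) + C2*exp(-5*x).

w = C1*exp(-4*x) + C2*exp(-5*x)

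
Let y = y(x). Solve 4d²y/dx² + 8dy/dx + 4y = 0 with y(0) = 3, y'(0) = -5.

y = 3*exp(-x) - 2*x*exp(-x)

Divide through by 4: y'' + 2y' + y = 0.
Characteristic equation r² + 2r + 1 = 0 has discriminant (2)² - 4·(1) = 0, so r = -1 is a repeated root.
Hence y_h = (C1 + C2*x)*exp(-x).
Apply the initial conditions: y(0) = C1 = 3 and y'(0) = C2 - C1 = -5. Solving gives C1 = 3, C2 = -2.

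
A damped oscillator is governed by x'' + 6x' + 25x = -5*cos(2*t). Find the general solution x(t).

x = -7*cos(2*t)/39 - 4*sin(2*t)/39 + C1*cos(4*t)*exp(-3*t) + C2*exp(-3*t)*sin(4*t)

Characteristic equation r² + 6r + 25 = 0 has discriminant (6)² - 4·(25) = -64 < 0, so r = -3 ± 4i.
Hence x_h = C1*cos(4*t)*exp(-3*t) + C2*exp(-3*t)*sin(4*t).
Try x_p = A*cos(2*t) + B*sin(2*t). Substituting and equating the coefficients of cos(2t) and sin(2t) gives A = -7/39, B = -4/39, so x_p = -7*cos(2*t)/39 - 4*sin(2*t)/39.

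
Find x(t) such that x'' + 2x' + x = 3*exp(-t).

Characteristic equation r² + 2r + 1 = 0 has discriminant (2)² - 4·(1) = 0, so r = -1 is a repeated root.
Hence x_h = (C1 + C2*t)*exp(-t).
Since exp(-t) solves the homogeneous equation (r = -1 is a root of multiplicity 2), multiply the trial by t^2. Try x_p = A*t^2*exp(-t). Substituting into the equation and dividing by exp(-t) gives A = 3/2, so x_p = 3*t^2*exp(-t)/2.

x = C1*exp(-t) + 3*t**2*exp(-t)/2 + C2*t*exp(-t)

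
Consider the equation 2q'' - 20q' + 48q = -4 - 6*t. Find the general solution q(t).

q = -13/96 - t/8 + C1*exp(4*t) + C2*exp(6*t)

Divide through by 2: q'' - 10q' + 24q = -2 - 3*t.
Characteristic equation r² - 10r + 24 = 0 factors as (r - 4)(r - 6) = 0, so r = 4, 6.
Hence q_h = C1*exp(4*t) + C2*exp(6*t).
For the particular solution try q_p = A0 + A1*t. Substituting and matching coefficients of each power of t gives A0 = -13/96, A1 = -1/8, so q_p = -13/96 - t/8.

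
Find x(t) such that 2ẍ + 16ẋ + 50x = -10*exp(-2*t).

x = -5*exp(-2*t)/13 + C1*cos(3*t)*exp(-4*t) + C2*exp(-4*t)*sin(3*t)

Divide through by 2: x'' + 8x' + 25x = -5*exp(-2*t).
Characteristic equation r² + 8r + 25 = 0 has discriminant (8)² - 4·(25) = -36 < 0, so r = -4 ± 3i.
Hence x_h = C1*cos(3*t)*exp(-4*t) + C2*exp(-4*t)*sin(3*t).
Try x_p = A*exp(-2*t). Substituting into the equation and dividing by exp(-2*t) gives A = -5/13, so x_p = -5*exp(-2*t)/13.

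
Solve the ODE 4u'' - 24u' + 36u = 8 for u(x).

Divide through by 4: u'' - 6u' + 9u = 2.
Characteristic equation r² - 6r + 9 = 0 has discriminant (-6)² - 4·(9) = 0, so r = 3 is a repeated root.
Hence u_h = (C1 + C2*x)*exp(3*x).
For the particular solution try u_p = A0. Substituting and matching coefficients of each power of x gives A0 = 2/9, so u_p = 2/9.

u = 2/9 + C1*exp(3*x) + C2*x*exp(3*x)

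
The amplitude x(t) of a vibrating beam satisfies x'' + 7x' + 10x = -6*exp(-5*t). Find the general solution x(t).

x = C1*exp(-5*t) + C2*exp(-2*t) + 2*t*exp(-5*t)

Characteristic equation r² + 7r + 10 = 0 factors as (r + 5)(r + 2) = 0, so r = -5, -2.
Hence x_h = C1*exp(-5*t) + C2*exp(-2*t).
Since exp(-5*t) solves the homogeneous equation (r = -5 is a root of multiplicity 1), multiply the trial by t. Try x_p = A*t*exp(-5*t). Substituting into the equation and dividing by exp(-5*t) gives A = 2, so x_p = 2*t*exp(-5*t).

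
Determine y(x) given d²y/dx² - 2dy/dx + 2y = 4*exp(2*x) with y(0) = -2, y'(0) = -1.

Characteristic equation r² - 2r + 2 = 0 has discriminant (-2)² - 4·(2) = -4 < 0, so r = 1 ± i.
Hence y_h = C1*cos(x)*exp(x) + C2*exp(x)*sin(x).
Try y_p = A*exp(2*x). Substituting into the equation and dividing by exp(2*x) gives A = 2, so y_p = 2*exp(2*x).
General solution: y = 2*exp(2*x) + C1*cos(x)*exp(x) + C2*exp(x)*sin(x).
Apply the initial conditions: y(0) = 2 + C1 = -2 and y'(0) = 4 + C1 + C2 = -1. Solving gives C1 = -4, C2 = -1.

y = 2*exp(2*x) - exp(x)*sin(x) - 4*cos(x)*exp(x)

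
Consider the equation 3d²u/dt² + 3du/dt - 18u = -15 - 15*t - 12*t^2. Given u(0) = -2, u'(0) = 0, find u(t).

Divide through by 3: u'' + u' - 6u = -5 - 5*t - 4*t^2.
Characteristic equation r² + r - 6 = 0 factors as (r - 2)(r + 3) = 0, so r = 2, -3.
Hence u_h = C1*exp(2*t) + C2*exp(-3*t).
For the particular solution try u_p = A0 + A1*t + A2*t^2. Substituting and matching coefficients of each power of t gives A0 = 133/108, A1 = 19/18, A2 = 2/3, so u_p = 133/108 + 2*t^2/3 + 19*t/18.
General solution: u = 133/108 + 2*t^2/3 + 19*t/18 + C1*exp(2*t) + C2*exp(-3*t).
Apply the initial conditions: u(0) = 133/108 + C1 + C2 = -2 and u'(0) = 19/18 - 3*C2 + 2*C1 = 0. Solving gives C1 = -43/20, C2 = -146/135.

u = 133/108 - 146*exp(-3*t)/135 - 43*exp(2*t)/20 + 2*t**2/3 + 19*t/18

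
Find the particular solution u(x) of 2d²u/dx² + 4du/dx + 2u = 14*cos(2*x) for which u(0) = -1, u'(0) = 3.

u = -21*cos(2*x)/25 - 4*exp(-x)/25 + 28*sin(2*x)/25 + 3*x*exp(-x)/5

Divide through by 2: u'' + 2u' + u = 7*cos(2*x).
Characteristic equation r² + 2r + 1 = 0 has discriminant (2)² - 4·(1) = 0, so r = -1 is a repeated root.
Hence u_h = (C1 + C2*x)*exp(-x).
Try u_p = A*cos(2*x) + B*sin(2*x). Substituting and equating the coefficients of cos(2x) and sin(2x) gives A = -21/25, B = 28/25, so u_p = -21*cos(2*x)/25 + 28*sin(2*x)/25.
General solution: u = -21*cos(2*x)/25 + 28*sin(2*x)/25 + C1*exp(-x) + C2*x*exp(-x).
Apply the initial conditions: u(0) = -21/25 + C1 = -1 and u'(0) = 56/25 + C2 - C1 = 3. Solving gives C1 = -4/25, C2 = 3/5.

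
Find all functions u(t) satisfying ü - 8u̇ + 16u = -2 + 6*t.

u = 1/16 + 3*t/8 + C1*exp(4*t) + C2*t*exp(4*t)

Characteristic equation r² - 8r + 16 = 0 has discriminant (-8)² - 4·(16) = 0, so r = 4 is a repeated root.
Hence u_h = (C1 + C2*t)*exp(4*t).
For the particular solution try u_p = A0 + A1*t. Substituting and matching coefficients of each power of t gives A0 = 1/16, A1 = 3/8, so u_p = 1/16 + 3*t/8.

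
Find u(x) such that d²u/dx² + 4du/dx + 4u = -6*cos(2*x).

u = -3*sin(2*x)/4 + C1*exp(-2*x) + C2*x*exp(-2*x)

Characteristic equation r² + 4r + 4 = 0 has discriminant (4)² - 4·(4) = 0, so r = -2 is a repeated root.
Hence u_h = (C1 + C2*x)*exp(-2*x).
Try u_p = A*cos(2*x) + B*sin(2*x). Substituting and equating the coefficients of cos(2x) and sin(2x) gives A = 0, B = -3/4, so u_p = -3*sin(2*x)/4.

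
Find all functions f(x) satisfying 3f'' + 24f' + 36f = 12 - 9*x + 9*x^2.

f = 49/72 - 7*x/12 + x**2/4 + C1*exp(-6*x) + C2*exp(-2*x)

Divide through by 3: f'' + 8f' + 12f = 4 - 3*x + 3*x^2.
Characteristic equation r² + 8r + 12 = 0 factors as (r + 6)(r + 2) = 0, so r = -6, -2.
Hence f_h = C1*exp(-6*x) + C2*exp(-2*x).
For the particular solution try f_p = A0 + A1*x + A2*x^2. Substituting and matching coefficients of each power of x gives A0 = 49/72, A1 = -7/12, A2 = 1/4, so f_p = 49/72 - 7*x/12 + x^2/4.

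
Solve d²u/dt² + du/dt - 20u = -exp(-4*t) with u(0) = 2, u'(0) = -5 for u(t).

u = exp(-4*t)/8 + 4*exp(-5*t)/3 + 13*exp(4*t)/24

Characteristic equation r² + r - 20 = 0 factors as (r + 5)(r - 4) = 0, so r = -5, 4.
Hence u_h = C1*exp(-5*t) + C2*exp(4*t).
Try u_p = A*exp(-4*t). Substituting into the equation and dividing by exp(-4*t) gives A = 1/8, so u_p = exp(-4*t)/8.
General solution: u = exp(-4*t)/8 + C1*exp(-5*t) + C2*exp(4*t).
Apply the initial conditions: u(0) = 1/8 + C1 + C2 = 2 and u'(0) = -1/2 - 5*C1 + 4*C2 = -5. Solving gives C1 = 4/3, C2 = 13/24.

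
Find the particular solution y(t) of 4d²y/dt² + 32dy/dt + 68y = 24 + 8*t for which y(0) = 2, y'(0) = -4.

y = 86/289 + 2*t/17 + 492*cos(t)*exp(-4*t)/289 + 778*exp(-4*t)*sin(t)/289

Divide through by 4: y'' + 8y' + 17y = 6 + 2*t.
Characteristic equation r² + 8r + 17 = 0 has discriminant (8)² - 4·(17) = -4 < 0, so r = -4 ± i.
Hence y_h = C1*cos(t)*exp(-4*t) + C2*exp(-4*t)*sin(t).
For the particular solution try y_p = A0 + A1*t. Substituting and matching coefficients of each power of t gives A0 = 86/289, A1 = 2/17, so y_p = 86/289 + 2*t/17.
General solution: y = 86/289 + 2*t/17 + C1*cos(t)*exp(-4*t) + C2*exp(-4*t)*sin(t).
Apply the initial conditions: y(0) = 86/289 + C1 = 2 and y'(0) = 2/17 + C2 - 4*C1 = -4. Solving gives C1 = 492/289, C2 = 778/289.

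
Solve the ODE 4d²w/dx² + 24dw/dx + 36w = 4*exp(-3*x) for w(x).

Divide through by 4: w'' + 6w' + 9w = exp(-3*x).
Characteristic equation r² + 6r + 9 = 0 has discriminant (6)² - 4·(9) = 0, so r = -3 is a repeated root.
Hence w_h = (C1 + C2*x)*exp(-3*x).
Since exp(-3*x) solves the homogeneous equation (r = -3 is a root of multiplicity 2), multiply the trial by x^2. Try w_p = A*x^2*exp(-3*x). Substituting into the equation and dividing by exp(-3*x) gives A = 1/2, so w_p = x^2*exp(-3*x)/2.

w = C1*exp(-3*x) + x**2*exp(-3*x)/2 + C2*x*exp(-3*x)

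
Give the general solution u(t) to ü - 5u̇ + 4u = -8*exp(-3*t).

Characteristic equation r² - 5r + 4 = 0 factors as (r - 1)(r - 4) = 0, so r = 1, 4.
Hence u_h = C1*exp(t) + C2*exp(4*t).
Try u_p = A*exp(-3*t). Substituting into the equation and dividing by exp(-3*t) gives A = -2/7, so u_p = -2*exp(-3*t)/7.

u = -2*exp(-3*t)/7 + C1*exp(t) + C2*exp(4*t)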